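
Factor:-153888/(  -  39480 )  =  2^2 * 5^( - 1 )*47^(-1 )*229^1=916/235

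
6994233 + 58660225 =65654458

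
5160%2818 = 2342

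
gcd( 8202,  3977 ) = 1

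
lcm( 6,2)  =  6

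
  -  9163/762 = -9163/762 =- 12.02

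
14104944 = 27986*504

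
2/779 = 2/779 = 0.00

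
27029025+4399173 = 31428198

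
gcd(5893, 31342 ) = 1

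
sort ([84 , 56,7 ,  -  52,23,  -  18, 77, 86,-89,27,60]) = [-89, - 52 ,- 18,7, 23, 27,56 , 60,77, 84,86 ]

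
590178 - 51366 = 538812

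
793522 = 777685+15837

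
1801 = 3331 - 1530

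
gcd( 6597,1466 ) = 733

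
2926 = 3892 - 966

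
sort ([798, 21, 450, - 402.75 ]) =[-402.75, 21, 450, 798 ]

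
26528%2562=908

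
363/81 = 121/27= 4.48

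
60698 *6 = 364188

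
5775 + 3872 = 9647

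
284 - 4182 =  - 3898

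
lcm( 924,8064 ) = 88704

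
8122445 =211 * 38495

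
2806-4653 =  - 1847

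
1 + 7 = 8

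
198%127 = 71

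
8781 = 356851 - 348070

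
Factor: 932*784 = 2^6*7^2*233^1 = 730688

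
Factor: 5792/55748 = 2^3*7^(-1)*11^(  -  1 ) = 8/77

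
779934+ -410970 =368964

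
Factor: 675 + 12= 687= 3^1*229^1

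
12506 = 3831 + 8675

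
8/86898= 4/43449= 0.00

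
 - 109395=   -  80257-29138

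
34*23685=805290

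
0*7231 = 0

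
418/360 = 209/180 = 1.16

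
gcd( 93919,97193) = 1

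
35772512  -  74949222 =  - 39176710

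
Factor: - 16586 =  -2^1*8293^1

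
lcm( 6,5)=30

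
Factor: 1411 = 17^1*83^1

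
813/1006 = 813/1006=   0.81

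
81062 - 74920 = 6142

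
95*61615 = 5853425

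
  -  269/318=  -  1 + 49/318  =  - 0.85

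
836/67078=38/3049 = 0.01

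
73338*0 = 0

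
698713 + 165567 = 864280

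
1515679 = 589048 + 926631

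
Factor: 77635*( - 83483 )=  - 6481202705  =  - 5^1*31^1  *2693^1 * 15527^1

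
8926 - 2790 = 6136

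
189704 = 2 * 94852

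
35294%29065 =6229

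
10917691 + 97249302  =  108166993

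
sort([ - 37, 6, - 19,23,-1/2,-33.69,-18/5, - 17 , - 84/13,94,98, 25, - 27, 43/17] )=[ - 37, - 33.69 , - 27,-19, - 17, - 84/13, - 18/5, - 1/2,43/17, 6,23,25, 94, 98]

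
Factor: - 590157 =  - 3^2*23^1  *2851^1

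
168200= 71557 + 96643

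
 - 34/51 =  -2/3 =-0.67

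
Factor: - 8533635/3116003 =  - 775785/283273=-3^1*5^1 * 229^( - 1 )*1237^( - 1 )*51719^1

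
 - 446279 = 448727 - 895006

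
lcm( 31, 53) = 1643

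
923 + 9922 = 10845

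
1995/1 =1995 = 1995.00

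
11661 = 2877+8784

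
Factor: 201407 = 31^1*73^1*89^1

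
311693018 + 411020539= 722713557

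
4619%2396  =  2223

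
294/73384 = 147/36692 = 0.00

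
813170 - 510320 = 302850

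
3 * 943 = 2829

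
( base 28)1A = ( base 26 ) 1C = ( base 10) 38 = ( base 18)22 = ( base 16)26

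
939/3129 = 313/1043= 0.30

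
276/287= 276/287  =  0.96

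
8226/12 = 685+1/2 = 685.50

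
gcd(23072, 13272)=56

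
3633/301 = 519/43 = 12.07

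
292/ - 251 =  -292/251 = - 1.16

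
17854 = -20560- - 38414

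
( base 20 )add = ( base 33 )3UG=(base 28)5ch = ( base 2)1000010110001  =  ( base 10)4273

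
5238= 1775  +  3463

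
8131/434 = 8131/434 = 18.74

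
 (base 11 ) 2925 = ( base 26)5F8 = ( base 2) 111011000010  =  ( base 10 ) 3778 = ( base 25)613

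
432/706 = 216/353 = 0.61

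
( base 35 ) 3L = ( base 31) 42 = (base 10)126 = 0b1111110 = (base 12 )a6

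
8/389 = 8/389 = 0.02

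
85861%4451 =1292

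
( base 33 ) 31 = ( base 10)100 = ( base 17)5F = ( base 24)44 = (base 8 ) 144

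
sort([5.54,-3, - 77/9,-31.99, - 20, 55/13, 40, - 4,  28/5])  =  [ - 31.99, - 20, - 77/9,-4,-3,55/13, 5.54,28/5, 40] 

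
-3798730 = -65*58442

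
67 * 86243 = 5778281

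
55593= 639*87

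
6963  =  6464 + 499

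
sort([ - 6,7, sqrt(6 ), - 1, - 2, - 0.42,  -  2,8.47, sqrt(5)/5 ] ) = [ - 6 , - 2, - 2, - 1, - 0.42,sqrt(5)/5, sqrt( 6), 7,8.47]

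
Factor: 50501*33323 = 1682844823 = 11^1 *47^1*709^1*4591^1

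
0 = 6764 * 0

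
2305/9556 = 2305/9556 =0.24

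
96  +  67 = 163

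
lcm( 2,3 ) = 6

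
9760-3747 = 6013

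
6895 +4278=11173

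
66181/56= 1181 + 45/56 =1181.80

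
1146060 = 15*76404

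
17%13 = 4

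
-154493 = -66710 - 87783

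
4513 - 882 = 3631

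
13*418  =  5434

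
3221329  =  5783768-2562439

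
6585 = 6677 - 92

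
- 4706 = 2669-7375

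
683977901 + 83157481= 767135382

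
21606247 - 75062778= - 53456531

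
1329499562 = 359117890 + 970381672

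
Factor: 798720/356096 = 240/107 = 2^4*3^1* 5^1 * 107^(-1)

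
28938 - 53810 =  - 24872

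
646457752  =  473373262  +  173084490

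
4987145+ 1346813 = 6333958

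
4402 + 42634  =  47036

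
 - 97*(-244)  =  23668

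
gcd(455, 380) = 5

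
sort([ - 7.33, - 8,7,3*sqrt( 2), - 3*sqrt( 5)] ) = [ - 8 , - 7.33,-3*sqrt(5),3*sqrt( 2),7 ]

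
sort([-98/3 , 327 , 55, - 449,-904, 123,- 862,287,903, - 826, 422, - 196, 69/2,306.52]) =[ - 904 , - 862,-826, - 449, - 196,-98/3, 69/2, 55, 123,287,306.52, 327, 422,903]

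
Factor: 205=5^1*41^1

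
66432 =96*692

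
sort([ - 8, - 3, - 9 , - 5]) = [ - 9, - 8, - 5, - 3] 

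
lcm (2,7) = 14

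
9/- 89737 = -9/89737= - 0.00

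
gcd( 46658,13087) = 569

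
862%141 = 16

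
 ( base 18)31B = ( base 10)1001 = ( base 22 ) 21b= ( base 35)sl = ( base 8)1751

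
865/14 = 865/14 = 61.79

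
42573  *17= 723741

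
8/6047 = 8/6047 = 0.00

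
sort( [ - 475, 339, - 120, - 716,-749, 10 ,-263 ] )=[ - 749,-716, - 475, - 263,- 120, 10 , 339 ] 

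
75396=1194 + 74202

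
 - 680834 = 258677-939511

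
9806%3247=65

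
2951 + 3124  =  6075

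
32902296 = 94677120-61774824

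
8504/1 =8504= 8504.00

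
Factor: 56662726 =2^1*28331363^1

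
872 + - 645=227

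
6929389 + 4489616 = 11419005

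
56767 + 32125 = 88892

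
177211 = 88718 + 88493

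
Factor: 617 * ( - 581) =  - 7^1*83^1*617^1  =  -358477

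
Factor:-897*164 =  - 2^2*3^1 * 13^1*23^1*41^1 = - 147108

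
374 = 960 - 586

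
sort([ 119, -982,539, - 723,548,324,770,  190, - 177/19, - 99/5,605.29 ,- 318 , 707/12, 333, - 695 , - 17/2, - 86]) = [-982, - 723,  -  695,  -  318, - 86,-99/5,-177/19, - 17/2,707/12,119,190, 324,333, 539,548,605.29,770]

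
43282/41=1055+27/41 = 1055.66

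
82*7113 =583266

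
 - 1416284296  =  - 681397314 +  - 734886982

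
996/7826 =498/3913 = 0.13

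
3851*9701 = 37358551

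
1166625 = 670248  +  496377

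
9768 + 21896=31664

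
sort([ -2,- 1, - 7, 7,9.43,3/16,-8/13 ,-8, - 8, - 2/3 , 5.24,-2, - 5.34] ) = [ - 8,  -  8, - 7, - 5.34, - 2, - 2, - 1, -2/3, - 8/13,3/16,5.24,7, 9.43] 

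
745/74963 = 745/74963  =  0.01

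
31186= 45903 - 14717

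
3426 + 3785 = 7211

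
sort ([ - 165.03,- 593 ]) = [-593, - 165.03]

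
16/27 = 16/27 = 0.59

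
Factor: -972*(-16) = 15552 =2^6*3^5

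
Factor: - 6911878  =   - 2^1*3455939^1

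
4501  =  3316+1185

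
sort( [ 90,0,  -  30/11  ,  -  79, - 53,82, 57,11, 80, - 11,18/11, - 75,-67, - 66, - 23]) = [ - 79, - 75,  -  67,  -  66, - 53,-23, - 11, -30/11, 0,  18/11, 11 , 57, 80, 82,90]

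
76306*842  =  64249652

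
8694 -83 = 8611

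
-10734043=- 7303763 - 3430280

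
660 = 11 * 60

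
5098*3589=18296722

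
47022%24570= 22452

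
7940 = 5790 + 2150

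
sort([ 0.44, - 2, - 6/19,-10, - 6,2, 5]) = [ - 10,-6, - 2, -6/19, 0.44, 2,5]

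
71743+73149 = 144892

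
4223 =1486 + 2737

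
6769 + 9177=15946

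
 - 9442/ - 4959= 1 + 4483/4959 = 1.90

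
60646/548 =110 + 183/274 = 110.67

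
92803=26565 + 66238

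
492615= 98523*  5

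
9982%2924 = 1210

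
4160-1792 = 2368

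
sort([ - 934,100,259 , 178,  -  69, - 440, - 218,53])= [ - 934, - 440 ,-218 ,-69,  53, 100, 178, 259]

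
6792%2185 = 237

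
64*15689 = 1004096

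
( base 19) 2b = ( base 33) 1G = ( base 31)1i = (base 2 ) 110001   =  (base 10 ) 49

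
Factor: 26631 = 3^2*11^1*269^1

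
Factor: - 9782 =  - 2^1*67^1 * 73^1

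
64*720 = 46080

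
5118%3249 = 1869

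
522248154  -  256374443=265873711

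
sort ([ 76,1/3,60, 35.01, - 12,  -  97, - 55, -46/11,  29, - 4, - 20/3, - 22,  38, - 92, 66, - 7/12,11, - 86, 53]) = [ - 97, - 92 , - 86, - 55, - 22, - 12, - 20/3, - 46/11, - 4,  -  7/12, 1/3,11, 29, 35.01, 38 , 53,60,66,76 ] 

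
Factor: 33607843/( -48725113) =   -  33607843^1*48725113^( - 1)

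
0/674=0 = 0.00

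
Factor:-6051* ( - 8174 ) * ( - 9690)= - 2^2*3^2*5^1*17^1*19^1*61^1*67^1 * 2017^1 =- 479275869060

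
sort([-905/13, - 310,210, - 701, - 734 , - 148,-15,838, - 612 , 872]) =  [-734,-701,-612,-310,-148,-905/13, - 15, 210,838,872 ]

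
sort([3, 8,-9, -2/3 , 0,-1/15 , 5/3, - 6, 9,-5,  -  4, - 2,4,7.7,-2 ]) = [ - 9,-6,  -  5, - 4, - 2, - 2,-2/3,-1/15,0,  5/3,  3, 4, 7.7, 8,9] 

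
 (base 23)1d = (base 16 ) 24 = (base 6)100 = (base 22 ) 1E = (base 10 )36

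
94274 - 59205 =35069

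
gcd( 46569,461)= 1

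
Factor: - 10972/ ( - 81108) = 2743/20277 = 3^( - 3 )*13^1*211^1 *751^(-1)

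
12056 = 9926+2130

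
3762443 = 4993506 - 1231063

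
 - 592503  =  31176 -623679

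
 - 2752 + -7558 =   -  10310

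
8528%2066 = 264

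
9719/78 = 124+47/78 = 124.60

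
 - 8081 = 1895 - 9976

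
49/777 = 7/111 = 0.06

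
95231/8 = 11903+7/8 = 11903.88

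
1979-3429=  - 1450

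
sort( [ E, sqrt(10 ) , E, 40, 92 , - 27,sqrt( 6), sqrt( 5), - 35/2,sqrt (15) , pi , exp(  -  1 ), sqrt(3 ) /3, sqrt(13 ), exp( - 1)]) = [ - 27, - 35/2 , exp(  -  1 ), exp( - 1 ) , sqrt( 3) /3,sqrt( 5 ),sqrt(6 ), E, E, pi, sqrt( 10 ),sqrt( 13),  sqrt (15) , 40,92] 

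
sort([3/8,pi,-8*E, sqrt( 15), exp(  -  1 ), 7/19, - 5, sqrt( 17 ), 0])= [ - 8 * E, - 5,0, exp( - 1 ),7/19, 3/8,pi, sqrt(15 ),sqrt( 17) ]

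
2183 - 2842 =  - 659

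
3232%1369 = 494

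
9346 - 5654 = 3692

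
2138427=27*79201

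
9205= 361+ 8844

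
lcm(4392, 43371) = 346968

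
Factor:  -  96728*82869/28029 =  - 2671917544/9343=- 2^3*23^1*107^1*113^1*1201^1*9343^(-1)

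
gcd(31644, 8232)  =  12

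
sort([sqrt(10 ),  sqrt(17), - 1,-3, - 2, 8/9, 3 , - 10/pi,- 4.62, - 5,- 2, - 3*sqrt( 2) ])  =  [ - 5,  -  4.62, - 3 * sqrt(2 ),-10/pi ,-3,  -  2, - 2,-1, 8/9,3, sqrt( 10) , sqrt (17 ) ] 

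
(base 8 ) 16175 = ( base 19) 113G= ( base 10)7293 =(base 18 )1493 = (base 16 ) 1C7D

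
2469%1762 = 707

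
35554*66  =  2346564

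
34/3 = 11 + 1/3 = 11.33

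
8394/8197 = 1 +197/8197=1.02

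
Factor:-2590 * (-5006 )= 12965540 = 2^2*5^1*7^1*37^1*2503^1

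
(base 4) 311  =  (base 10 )53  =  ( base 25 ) 23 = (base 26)21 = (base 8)65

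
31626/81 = 3514/9 = 390.44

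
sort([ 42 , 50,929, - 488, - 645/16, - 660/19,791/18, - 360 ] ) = [ - 488, - 360, - 645/16, - 660/19,42 , 791/18,50,929]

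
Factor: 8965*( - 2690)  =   - 2^1*5^2*11^1*163^1 * 269^1 = -24115850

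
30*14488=434640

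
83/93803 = 83/93803 = 0.00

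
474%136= 66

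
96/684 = 8/57 = 0.14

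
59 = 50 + 9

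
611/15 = 611/15 = 40.73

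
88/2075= 88/2075= 0.04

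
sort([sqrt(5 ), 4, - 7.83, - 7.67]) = [ - 7.83, - 7.67,sqrt(5 ),4]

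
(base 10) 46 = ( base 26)1K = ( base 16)2e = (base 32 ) 1E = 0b101110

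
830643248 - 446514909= 384128339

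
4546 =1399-- 3147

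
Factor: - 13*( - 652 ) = 8476 = 2^2*13^1*163^1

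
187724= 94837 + 92887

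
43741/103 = 424+69/103 = 424.67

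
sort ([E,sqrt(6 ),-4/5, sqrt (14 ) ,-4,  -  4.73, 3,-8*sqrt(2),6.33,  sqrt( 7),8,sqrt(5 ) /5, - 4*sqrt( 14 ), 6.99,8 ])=[ - 4*sqrt( 14),-8*sqrt(2 ), - 4.73, - 4, - 4/5,sqrt( 5 )/5,sqrt (6 ), sqrt( 7 ),E, 3  ,  sqrt (14 ),6.33,6.99,8,8 ]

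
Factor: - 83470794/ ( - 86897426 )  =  3^1 * 7^( - 1 ) * 787^1 * 1607^1*564269^(- 1)  =  3794127/3949883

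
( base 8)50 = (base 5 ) 130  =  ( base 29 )1B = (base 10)40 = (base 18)24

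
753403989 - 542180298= 211223691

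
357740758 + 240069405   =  597810163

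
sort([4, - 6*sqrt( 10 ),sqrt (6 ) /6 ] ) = [ - 6*sqrt(10), sqrt( 6 ) /6, 4]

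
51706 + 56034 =107740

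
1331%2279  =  1331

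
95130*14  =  1331820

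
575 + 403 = 978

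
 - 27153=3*( - 9051)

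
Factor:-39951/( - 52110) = 23/30 = 2^(  -  1)*3^(-1)*5^ ( - 1)*23^1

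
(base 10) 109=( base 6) 301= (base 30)3j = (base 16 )6d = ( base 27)41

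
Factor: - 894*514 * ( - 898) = 412645368 = 2^3*3^1*149^1*257^1*449^1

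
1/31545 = 1/31545 = 0.00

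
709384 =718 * 988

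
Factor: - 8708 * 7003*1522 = - 2^3*7^1*47^1*149^1* 311^1*761^1 = -92814792728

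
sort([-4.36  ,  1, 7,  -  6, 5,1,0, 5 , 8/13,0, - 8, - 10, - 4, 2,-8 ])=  [ - 10, - 8, - 8, - 6, - 4.36,- 4,0 , 0,  8/13 , 1, 1,2,5,  5 , 7 ]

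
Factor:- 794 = - 2^1*397^1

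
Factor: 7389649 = 7389649^1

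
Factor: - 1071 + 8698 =7627 =29^1*263^1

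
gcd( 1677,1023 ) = 3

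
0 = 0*6519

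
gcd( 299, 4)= 1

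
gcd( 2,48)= 2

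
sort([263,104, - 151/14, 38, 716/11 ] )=[ - 151/14, 38,  716/11, 104, 263]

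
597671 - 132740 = 464931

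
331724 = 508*653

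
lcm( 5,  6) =30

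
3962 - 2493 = 1469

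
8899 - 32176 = -23277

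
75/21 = 3 + 4/7 =3.57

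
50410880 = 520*96944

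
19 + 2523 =2542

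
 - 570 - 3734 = - 4304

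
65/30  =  2 + 1/6 = 2.17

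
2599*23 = 59777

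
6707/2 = 6707/2= 3353.50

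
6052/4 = 1513 = 1513.00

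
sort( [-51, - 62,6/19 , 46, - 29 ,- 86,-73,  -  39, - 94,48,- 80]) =[ - 94, - 86, - 80, - 73, - 62, - 51, - 39,-29,6/19, 46,48 ]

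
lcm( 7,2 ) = 14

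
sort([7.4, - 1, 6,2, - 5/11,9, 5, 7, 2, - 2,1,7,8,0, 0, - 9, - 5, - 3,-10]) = [ - 10, - 9, - 5 ,- 3, - 2,-1,-5/11, 0, 0,1, 2,2,  5,6,7, 7,7.4, 8, 9]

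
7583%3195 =1193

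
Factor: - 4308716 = - 2^2*1077179^1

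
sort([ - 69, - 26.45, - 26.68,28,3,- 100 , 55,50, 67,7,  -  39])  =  [ - 100,  -  69, - 39, - 26.68, - 26.45, 3,7,28, 50,55,67 ] 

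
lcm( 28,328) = 2296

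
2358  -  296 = 2062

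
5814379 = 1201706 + 4612673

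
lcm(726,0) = 0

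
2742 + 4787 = 7529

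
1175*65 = 76375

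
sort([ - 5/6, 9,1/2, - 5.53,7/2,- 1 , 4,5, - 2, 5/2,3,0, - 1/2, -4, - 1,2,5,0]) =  [ - 5.53, - 4, - 2,  -  1, -1,-5/6, - 1/2, 0,0,1/2,2,5/2,3,7/2, 4,5, 5,9]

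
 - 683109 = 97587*( - 7)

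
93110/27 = 93110/27 = 3448.52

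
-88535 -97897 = -186432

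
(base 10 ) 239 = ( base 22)aj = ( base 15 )10e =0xEF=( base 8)357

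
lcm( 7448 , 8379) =67032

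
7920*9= 71280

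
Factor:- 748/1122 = - 2^1 * 3^(-1 ) = - 2/3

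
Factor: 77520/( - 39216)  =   - 5^1*17^1*43^(- 1) = - 85/43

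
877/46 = 877/46 = 19.07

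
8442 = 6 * 1407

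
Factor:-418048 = - 2^8*23^1*71^1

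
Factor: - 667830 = - 2^1*3^1*  5^1*113^1*197^1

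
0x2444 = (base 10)9284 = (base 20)1344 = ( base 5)244114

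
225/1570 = 45/314 = 0.14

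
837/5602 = 837/5602=0.15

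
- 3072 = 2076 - 5148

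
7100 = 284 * 25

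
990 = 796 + 194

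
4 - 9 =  - 5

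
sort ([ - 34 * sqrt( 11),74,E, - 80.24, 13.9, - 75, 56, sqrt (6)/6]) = [ - 34*sqrt( 11), - 80.24,- 75, sqrt( 6)/6,E,13.9 , 56,  74]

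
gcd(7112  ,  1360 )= 8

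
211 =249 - 38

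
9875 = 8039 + 1836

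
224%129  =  95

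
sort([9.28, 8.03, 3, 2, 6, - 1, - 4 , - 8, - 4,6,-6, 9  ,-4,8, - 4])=[ - 8, - 6, - 4, - 4, - 4,-4,-1,2, 3,6 , 6,  8,8.03, 9, 9.28]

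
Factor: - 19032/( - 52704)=2^(-2)*3^ (-2)*13^1=13/36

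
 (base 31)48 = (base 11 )110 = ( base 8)204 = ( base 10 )132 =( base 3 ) 11220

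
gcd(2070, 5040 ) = 90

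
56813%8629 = 5039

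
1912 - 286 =1626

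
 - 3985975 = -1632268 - 2353707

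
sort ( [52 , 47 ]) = [47, 52 ]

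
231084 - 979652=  - 748568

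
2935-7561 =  - 4626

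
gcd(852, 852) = 852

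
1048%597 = 451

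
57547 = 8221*7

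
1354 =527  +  827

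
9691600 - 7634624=2056976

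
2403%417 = 318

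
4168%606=532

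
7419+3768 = 11187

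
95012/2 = 47506=47506.00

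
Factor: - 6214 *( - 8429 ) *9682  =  2^2*13^1* 47^1*103^1 * 239^1 * 8429^1 = 507121917692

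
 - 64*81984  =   - 5246976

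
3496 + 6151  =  9647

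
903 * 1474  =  1331022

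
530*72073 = 38198690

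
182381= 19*9599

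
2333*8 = 18664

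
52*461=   23972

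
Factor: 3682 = 2^1 * 7^1*263^1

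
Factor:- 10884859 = - 10884859^1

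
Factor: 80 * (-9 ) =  - 720 = -  2^4*3^2 * 5^1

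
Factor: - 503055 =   -  3^2 * 5^1 * 7^1 * 1597^1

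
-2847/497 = - 6 + 135/497 = -5.73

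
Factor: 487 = 487^1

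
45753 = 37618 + 8135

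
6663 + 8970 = 15633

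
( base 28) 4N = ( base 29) 4j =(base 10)135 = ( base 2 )10000111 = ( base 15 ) 90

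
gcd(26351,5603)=13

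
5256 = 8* 657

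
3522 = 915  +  2607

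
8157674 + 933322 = 9090996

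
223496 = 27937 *8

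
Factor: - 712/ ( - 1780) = 2/5 = 2^1 *5^( - 1)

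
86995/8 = 86995/8 = 10874.38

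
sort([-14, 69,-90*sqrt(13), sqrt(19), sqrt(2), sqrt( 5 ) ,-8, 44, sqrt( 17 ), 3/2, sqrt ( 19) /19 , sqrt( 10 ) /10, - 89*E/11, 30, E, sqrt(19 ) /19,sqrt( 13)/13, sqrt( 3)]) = [ - 90*sqrt( 13), - 89*E/11, -14, - 8, sqrt( 19 ) /19, sqrt( 19)/19, sqrt(13 ) /13,  sqrt( 10 ) /10,sqrt( 2),  3/2,sqrt( 3), sqrt( 5), E, sqrt(17), sqrt(19), 30, 44, 69 ] 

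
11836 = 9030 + 2806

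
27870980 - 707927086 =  - 680056106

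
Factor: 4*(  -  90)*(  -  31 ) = 2^3 * 3^2*5^1*31^1 = 11160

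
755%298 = 159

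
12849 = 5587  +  7262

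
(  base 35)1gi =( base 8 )3413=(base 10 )1803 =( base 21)41i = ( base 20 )4a3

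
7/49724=7/49724 = 0.00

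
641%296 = 49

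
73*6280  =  458440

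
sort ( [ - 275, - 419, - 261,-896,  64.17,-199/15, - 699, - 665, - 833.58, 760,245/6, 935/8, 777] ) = [  -  896, - 833.58,-699, - 665, - 419, - 275, - 261, -199/15, 245/6, 64.17, 935/8,760,777 ]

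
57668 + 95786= 153454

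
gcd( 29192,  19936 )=712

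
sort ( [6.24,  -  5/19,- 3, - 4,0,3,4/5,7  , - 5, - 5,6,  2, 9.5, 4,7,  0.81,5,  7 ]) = [-5, - 5, - 4, - 3, - 5/19,0 , 4/5,0.81,2 , 3, 4,5, 6, 6.24,7, 7 , 7, 9.5 ]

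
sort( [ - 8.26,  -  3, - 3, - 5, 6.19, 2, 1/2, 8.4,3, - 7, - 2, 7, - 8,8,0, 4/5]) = [ - 8.26, - 8, - 7, - 5, - 3 , - 3, - 2, 0,  1/2,4/5,2, 3, 6.19,7,  8,8.4 ]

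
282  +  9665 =9947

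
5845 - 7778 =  - 1933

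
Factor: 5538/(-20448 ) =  - 2^ ( - 4)*3^( - 1)*13^1 = -  13/48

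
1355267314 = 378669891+976597423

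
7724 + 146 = 7870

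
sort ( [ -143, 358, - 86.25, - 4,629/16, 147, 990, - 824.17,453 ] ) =[ - 824.17, - 143, - 86.25, - 4, 629/16,147, 358,453, 990]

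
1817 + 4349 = 6166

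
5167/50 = 5167/50 = 103.34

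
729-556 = 173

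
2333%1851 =482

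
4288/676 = 6 + 58/169 = 6.34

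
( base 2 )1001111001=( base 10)633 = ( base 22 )16h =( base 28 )mh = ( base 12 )449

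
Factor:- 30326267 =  - 263^1*115309^1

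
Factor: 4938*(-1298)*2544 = -16305829056 = - 2^6* 3^2*11^1*53^1*59^1*823^1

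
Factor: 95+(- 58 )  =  37=37^1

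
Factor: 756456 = 2^3*3^1*43^1*733^1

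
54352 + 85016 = 139368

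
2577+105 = 2682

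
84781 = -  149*( - 569 )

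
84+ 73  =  157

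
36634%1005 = 454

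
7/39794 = 7/39794= 0.00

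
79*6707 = 529853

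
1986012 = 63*31524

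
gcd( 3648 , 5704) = 8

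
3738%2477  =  1261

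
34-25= 9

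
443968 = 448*991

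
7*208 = 1456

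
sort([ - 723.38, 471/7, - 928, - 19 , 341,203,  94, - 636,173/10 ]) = [ - 928,- 723.38, - 636, - 19,173/10,471/7,  94,  203,341] 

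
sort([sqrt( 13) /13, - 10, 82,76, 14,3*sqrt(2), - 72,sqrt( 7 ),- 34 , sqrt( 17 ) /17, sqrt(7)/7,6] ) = [- 72, - 34, - 10  ,  sqrt( 17 )/17, sqrt( 13) /13,sqrt(7)/7,sqrt ( 7),3 * sqrt (2) , 6,14, 76,  82]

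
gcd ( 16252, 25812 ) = 956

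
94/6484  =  47/3242 =0.01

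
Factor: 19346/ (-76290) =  - 9673/38145 = - 3^ (  -  1)*5^( - 1)*17^1 * 569^1*2543^( - 1)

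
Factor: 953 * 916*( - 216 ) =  - 188556768 = -  2^5 * 3^3*229^1*953^1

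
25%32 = 25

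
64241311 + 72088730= 136330041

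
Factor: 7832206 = 2^1*17^1*223^1*1033^1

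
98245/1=98245=98245.00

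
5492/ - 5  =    -  1099 + 3/5=   - 1098.40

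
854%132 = 62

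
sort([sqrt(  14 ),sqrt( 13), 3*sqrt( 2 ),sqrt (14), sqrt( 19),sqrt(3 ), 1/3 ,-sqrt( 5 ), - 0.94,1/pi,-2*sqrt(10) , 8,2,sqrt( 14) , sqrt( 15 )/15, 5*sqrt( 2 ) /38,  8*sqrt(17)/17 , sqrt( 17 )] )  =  [ - 2 * sqrt( 10 ) , - sqrt( 5 ),-0.94, 5*sqrt(2)/38,sqrt(15 )/15, 1/pi, 1/3,sqrt(3) , 8*sqrt( 17 )/17,2,sqrt( 13 ),sqrt( 14 ),sqrt( 14 ), sqrt( 14), sqrt( 17 ) , 3*sqrt( 2 ),sqrt( 19),8] 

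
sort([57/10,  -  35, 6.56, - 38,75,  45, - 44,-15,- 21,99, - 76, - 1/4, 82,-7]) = [-76,  -  44, -38, - 35, -21, -15, -7,-1/4 , 57/10,6.56, 45,  75 , 82, 99 ] 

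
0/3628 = 0 = 0.00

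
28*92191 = 2581348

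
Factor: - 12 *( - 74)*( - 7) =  - 2^3*3^1*7^1*37^1 = -  6216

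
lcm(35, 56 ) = 280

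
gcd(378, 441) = 63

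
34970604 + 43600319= 78570923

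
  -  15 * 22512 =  - 337680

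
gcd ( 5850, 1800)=450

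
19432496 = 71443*272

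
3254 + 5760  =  9014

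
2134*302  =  644468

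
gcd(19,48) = 1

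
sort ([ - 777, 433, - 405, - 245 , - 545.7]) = [  -  777, - 545.7, - 405,-245,433]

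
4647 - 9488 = -4841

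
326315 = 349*935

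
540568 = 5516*98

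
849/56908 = 849/56908 = 0.01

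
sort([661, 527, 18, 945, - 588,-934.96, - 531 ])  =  [ -934.96, - 588, - 531,18, 527,661,945]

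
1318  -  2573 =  - 1255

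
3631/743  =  3631/743 = 4.89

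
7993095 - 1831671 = 6161424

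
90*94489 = 8504010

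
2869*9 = 25821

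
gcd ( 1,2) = 1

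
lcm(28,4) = 28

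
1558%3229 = 1558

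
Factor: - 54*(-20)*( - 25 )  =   - 27000 =- 2^3*3^3*5^3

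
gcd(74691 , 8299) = 8299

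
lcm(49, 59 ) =2891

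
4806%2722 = 2084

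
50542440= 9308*5430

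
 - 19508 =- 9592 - 9916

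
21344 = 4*5336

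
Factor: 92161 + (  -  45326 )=5^1*17^1*19^1*29^1 = 46835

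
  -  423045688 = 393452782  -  816498470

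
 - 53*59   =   - 3127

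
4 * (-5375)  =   -21500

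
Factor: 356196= 2^2*3^1 * 29683^1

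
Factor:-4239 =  - 3^3*157^1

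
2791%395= 26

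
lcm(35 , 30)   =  210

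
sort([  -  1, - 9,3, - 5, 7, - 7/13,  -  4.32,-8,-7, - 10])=[ - 10, - 9, - 8, - 7, - 5,  -  4.32,-1, -7/13,3, 7] 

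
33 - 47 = - 14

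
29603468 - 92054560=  - 62451092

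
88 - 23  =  65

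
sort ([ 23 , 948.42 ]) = [ 23, 948.42 ]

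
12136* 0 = 0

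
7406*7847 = 58114882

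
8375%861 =626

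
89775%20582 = 7447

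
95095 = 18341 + 76754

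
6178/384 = 16 + 17/192 = 16.09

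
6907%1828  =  1423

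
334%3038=334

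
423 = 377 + 46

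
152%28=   12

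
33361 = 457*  73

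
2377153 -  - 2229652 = 4606805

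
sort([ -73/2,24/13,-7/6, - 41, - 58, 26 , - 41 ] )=[ - 58 , - 41, - 41, - 73/2 , - 7/6,24/13, 26 ] 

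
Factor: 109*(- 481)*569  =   - 13^1 * 37^1 * 109^1*569^1 = - 29832101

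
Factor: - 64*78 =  - 2^7* 3^1*13^1 = - 4992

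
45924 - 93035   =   - 47111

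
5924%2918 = 88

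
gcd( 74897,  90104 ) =1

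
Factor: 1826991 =3^2*202999^1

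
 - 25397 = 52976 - 78373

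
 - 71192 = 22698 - 93890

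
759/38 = 759/38  =  19.97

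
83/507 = 83/507 = 0.16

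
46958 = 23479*2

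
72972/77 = 72972/77 = 947.69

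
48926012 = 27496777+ 21429235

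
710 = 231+479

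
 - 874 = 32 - 906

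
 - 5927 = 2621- 8548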